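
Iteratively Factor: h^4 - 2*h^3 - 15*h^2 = (h)*(h^3 - 2*h^2 - 15*h) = h*(h + 3)*(h^2 - 5*h) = h*(h - 5)*(h + 3)*(h)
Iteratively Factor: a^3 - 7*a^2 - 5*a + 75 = (a + 3)*(a^2 - 10*a + 25) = (a - 5)*(a + 3)*(a - 5)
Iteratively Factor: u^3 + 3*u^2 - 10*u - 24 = (u + 2)*(u^2 + u - 12) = (u - 3)*(u + 2)*(u + 4)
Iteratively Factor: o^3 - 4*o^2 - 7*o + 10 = (o + 2)*(o^2 - 6*o + 5) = (o - 5)*(o + 2)*(o - 1)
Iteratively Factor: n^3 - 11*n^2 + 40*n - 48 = (n - 4)*(n^2 - 7*n + 12) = (n - 4)*(n - 3)*(n - 4)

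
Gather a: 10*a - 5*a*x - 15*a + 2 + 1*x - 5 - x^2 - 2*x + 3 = a*(-5*x - 5) - x^2 - x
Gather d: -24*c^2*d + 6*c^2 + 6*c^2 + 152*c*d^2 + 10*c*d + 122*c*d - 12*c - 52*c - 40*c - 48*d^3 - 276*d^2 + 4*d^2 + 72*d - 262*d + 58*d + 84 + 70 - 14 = 12*c^2 - 104*c - 48*d^3 + d^2*(152*c - 272) + d*(-24*c^2 + 132*c - 132) + 140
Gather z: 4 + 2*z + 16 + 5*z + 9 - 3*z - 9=4*z + 20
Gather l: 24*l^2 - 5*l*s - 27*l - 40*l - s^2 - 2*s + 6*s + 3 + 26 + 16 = 24*l^2 + l*(-5*s - 67) - s^2 + 4*s + 45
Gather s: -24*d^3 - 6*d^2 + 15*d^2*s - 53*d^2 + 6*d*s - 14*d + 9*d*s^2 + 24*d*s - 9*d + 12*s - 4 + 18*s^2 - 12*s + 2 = -24*d^3 - 59*d^2 - 23*d + s^2*(9*d + 18) + s*(15*d^2 + 30*d) - 2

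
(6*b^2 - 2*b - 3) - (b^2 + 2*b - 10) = 5*b^2 - 4*b + 7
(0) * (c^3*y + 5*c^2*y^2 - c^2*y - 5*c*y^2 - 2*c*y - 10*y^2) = 0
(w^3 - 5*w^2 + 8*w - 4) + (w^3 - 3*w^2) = 2*w^3 - 8*w^2 + 8*w - 4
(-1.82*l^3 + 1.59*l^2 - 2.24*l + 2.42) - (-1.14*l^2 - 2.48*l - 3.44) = -1.82*l^3 + 2.73*l^2 + 0.24*l + 5.86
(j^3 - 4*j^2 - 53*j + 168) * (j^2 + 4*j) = j^5 - 69*j^3 - 44*j^2 + 672*j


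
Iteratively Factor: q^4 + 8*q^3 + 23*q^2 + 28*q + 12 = (q + 3)*(q^3 + 5*q^2 + 8*q + 4) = (q + 2)*(q + 3)*(q^2 + 3*q + 2) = (q + 2)^2*(q + 3)*(q + 1)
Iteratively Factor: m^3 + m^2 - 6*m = (m + 3)*(m^2 - 2*m) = m*(m + 3)*(m - 2)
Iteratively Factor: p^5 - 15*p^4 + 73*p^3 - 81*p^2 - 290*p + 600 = (p - 3)*(p^4 - 12*p^3 + 37*p^2 + 30*p - 200) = (p - 5)*(p - 3)*(p^3 - 7*p^2 + 2*p + 40) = (p - 5)^2*(p - 3)*(p^2 - 2*p - 8) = (p - 5)^2*(p - 3)*(p + 2)*(p - 4)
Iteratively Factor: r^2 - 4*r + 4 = (r - 2)*(r - 2)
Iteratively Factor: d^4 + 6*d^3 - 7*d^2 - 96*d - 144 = (d + 3)*(d^3 + 3*d^2 - 16*d - 48) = (d - 4)*(d + 3)*(d^2 + 7*d + 12) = (d - 4)*(d + 3)*(d + 4)*(d + 3)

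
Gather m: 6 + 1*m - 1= m + 5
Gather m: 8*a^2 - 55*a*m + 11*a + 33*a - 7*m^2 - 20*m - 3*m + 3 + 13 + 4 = 8*a^2 + 44*a - 7*m^2 + m*(-55*a - 23) + 20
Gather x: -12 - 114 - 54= -180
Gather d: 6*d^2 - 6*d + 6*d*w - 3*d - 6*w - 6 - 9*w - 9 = 6*d^2 + d*(6*w - 9) - 15*w - 15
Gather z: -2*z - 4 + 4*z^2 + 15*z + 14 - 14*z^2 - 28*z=-10*z^2 - 15*z + 10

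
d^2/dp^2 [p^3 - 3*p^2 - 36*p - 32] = 6*p - 6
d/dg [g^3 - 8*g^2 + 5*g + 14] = 3*g^2 - 16*g + 5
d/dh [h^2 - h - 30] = 2*h - 1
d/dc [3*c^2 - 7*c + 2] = 6*c - 7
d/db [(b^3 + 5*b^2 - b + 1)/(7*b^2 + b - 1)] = b*(7*b^3 + 2*b^2 + 9*b - 24)/(49*b^4 + 14*b^3 - 13*b^2 - 2*b + 1)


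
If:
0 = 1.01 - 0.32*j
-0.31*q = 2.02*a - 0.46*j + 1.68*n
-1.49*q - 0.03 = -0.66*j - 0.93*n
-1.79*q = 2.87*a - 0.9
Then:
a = -1.31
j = 3.16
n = 1.96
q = 2.60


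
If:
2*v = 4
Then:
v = 2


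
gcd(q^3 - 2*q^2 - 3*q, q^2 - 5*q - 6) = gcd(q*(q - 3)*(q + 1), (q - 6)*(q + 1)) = q + 1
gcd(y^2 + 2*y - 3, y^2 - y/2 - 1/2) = y - 1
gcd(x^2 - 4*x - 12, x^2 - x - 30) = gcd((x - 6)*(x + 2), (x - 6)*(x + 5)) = x - 6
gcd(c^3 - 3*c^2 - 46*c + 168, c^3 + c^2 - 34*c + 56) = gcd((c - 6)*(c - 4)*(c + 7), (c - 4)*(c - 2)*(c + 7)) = c^2 + 3*c - 28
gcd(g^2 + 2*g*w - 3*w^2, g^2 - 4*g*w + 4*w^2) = 1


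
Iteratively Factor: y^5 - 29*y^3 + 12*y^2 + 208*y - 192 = (y - 4)*(y^4 + 4*y^3 - 13*y^2 - 40*y + 48) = (y - 4)*(y + 4)*(y^3 - 13*y + 12) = (y - 4)*(y - 1)*(y + 4)*(y^2 + y - 12) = (y - 4)*(y - 1)*(y + 4)^2*(y - 3)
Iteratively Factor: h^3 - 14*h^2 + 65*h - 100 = (h - 5)*(h^2 - 9*h + 20) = (h - 5)*(h - 4)*(h - 5)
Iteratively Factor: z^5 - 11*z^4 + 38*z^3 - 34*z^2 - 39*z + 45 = (z - 5)*(z^4 - 6*z^3 + 8*z^2 + 6*z - 9) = (z - 5)*(z + 1)*(z^3 - 7*z^2 + 15*z - 9) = (z - 5)*(z - 3)*(z + 1)*(z^2 - 4*z + 3) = (z - 5)*(z - 3)^2*(z + 1)*(z - 1)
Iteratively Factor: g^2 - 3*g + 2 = (g - 1)*(g - 2)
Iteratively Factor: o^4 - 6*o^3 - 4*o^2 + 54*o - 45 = (o + 3)*(o^3 - 9*o^2 + 23*o - 15) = (o - 3)*(o + 3)*(o^2 - 6*o + 5) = (o - 5)*(o - 3)*(o + 3)*(o - 1)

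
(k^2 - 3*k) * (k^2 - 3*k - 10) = k^4 - 6*k^3 - k^2 + 30*k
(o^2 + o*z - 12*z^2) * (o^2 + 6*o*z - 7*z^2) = o^4 + 7*o^3*z - 13*o^2*z^2 - 79*o*z^3 + 84*z^4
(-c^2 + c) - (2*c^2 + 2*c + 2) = -3*c^2 - c - 2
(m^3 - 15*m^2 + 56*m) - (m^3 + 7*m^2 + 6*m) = -22*m^2 + 50*m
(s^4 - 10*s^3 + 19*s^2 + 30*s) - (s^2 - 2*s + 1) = s^4 - 10*s^3 + 18*s^2 + 32*s - 1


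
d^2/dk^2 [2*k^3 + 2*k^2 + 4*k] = 12*k + 4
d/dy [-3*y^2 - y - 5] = -6*y - 1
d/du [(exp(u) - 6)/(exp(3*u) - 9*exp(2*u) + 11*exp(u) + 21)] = (-(exp(u) - 6)*(3*exp(2*u) - 18*exp(u) + 11) + exp(3*u) - 9*exp(2*u) + 11*exp(u) + 21)*exp(u)/(exp(3*u) - 9*exp(2*u) + 11*exp(u) + 21)^2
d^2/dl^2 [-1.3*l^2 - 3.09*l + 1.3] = -2.60000000000000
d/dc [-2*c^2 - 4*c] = -4*c - 4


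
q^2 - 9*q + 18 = (q - 6)*(q - 3)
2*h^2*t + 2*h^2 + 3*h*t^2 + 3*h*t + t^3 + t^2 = (h + t)*(2*h + t)*(t + 1)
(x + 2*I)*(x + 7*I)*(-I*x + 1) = -I*x^3 + 10*x^2 + 23*I*x - 14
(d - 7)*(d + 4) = d^2 - 3*d - 28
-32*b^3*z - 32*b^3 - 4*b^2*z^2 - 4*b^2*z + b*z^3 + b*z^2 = (-8*b + z)*(4*b + z)*(b*z + b)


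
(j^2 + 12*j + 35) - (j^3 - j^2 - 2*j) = -j^3 + 2*j^2 + 14*j + 35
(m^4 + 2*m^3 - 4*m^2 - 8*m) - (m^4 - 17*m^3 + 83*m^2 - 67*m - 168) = 19*m^3 - 87*m^2 + 59*m + 168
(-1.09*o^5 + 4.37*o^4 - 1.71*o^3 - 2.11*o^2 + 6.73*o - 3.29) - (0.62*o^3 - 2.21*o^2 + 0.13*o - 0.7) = -1.09*o^5 + 4.37*o^4 - 2.33*o^3 + 0.1*o^2 + 6.6*o - 2.59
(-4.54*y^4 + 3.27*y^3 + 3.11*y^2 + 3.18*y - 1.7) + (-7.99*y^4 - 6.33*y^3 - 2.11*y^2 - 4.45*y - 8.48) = -12.53*y^4 - 3.06*y^3 + 1.0*y^2 - 1.27*y - 10.18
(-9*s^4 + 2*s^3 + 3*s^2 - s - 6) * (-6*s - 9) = 54*s^5 + 69*s^4 - 36*s^3 - 21*s^2 + 45*s + 54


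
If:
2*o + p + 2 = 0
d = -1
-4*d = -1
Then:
No Solution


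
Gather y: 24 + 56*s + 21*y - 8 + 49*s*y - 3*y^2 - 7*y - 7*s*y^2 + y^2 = 56*s + y^2*(-7*s - 2) + y*(49*s + 14) + 16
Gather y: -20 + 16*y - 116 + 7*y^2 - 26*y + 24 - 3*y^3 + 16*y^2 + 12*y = -3*y^3 + 23*y^2 + 2*y - 112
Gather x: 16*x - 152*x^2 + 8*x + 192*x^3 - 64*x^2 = 192*x^3 - 216*x^2 + 24*x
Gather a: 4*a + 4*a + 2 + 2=8*a + 4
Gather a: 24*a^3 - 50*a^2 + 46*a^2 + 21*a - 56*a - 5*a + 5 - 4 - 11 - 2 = 24*a^3 - 4*a^2 - 40*a - 12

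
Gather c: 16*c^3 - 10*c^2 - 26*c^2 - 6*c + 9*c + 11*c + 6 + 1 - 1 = 16*c^3 - 36*c^2 + 14*c + 6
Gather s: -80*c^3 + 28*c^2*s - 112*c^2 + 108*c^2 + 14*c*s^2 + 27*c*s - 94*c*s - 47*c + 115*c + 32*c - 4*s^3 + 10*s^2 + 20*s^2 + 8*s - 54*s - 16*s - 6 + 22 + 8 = -80*c^3 - 4*c^2 + 100*c - 4*s^3 + s^2*(14*c + 30) + s*(28*c^2 - 67*c - 62) + 24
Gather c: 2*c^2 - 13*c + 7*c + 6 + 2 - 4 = 2*c^2 - 6*c + 4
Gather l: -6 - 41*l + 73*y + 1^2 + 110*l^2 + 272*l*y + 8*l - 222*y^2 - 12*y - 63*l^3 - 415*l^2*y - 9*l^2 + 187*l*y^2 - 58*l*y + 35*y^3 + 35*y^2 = -63*l^3 + l^2*(101 - 415*y) + l*(187*y^2 + 214*y - 33) + 35*y^3 - 187*y^2 + 61*y - 5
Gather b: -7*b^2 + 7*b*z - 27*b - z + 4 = -7*b^2 + b*(7*z - 27) - z + 4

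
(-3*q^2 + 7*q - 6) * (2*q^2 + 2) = -6*q^4 + 14*q^3 - 18*q^2 + 14*q - 12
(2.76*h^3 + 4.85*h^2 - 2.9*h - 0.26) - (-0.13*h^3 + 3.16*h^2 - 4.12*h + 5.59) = 2.89*h^3 + 1.69*h^2 + 1.22*h - 5.85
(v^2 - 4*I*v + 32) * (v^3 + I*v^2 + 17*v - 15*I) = v^5 - 3*I*v^4 + 53*v^3 - 51*I*v^2 + 484*v - 480*I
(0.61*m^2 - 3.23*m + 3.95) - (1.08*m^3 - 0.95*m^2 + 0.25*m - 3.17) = -1.08*m^3 + 1.56*m^2 - 3.48*m + 7.12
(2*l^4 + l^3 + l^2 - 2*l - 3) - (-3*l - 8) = 2*l^4 + l^3 + l^2 + l + 5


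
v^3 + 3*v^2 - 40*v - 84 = (v - 6)*(v + 2)*(v + 7)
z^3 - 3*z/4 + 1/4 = (z - 1/2)^2*(z + 1)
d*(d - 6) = d^2 - 6*d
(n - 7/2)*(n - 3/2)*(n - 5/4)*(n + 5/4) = n^4 - 5*n^3 + 59*n^2/16 + 125*n/16 - 525/64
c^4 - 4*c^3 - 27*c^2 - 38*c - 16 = (c - 8)*(c + 1)^2*(c + 2)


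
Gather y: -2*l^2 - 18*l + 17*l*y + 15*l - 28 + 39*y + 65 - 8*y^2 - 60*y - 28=-2*l^2 - 3*l - 8*y^2 + y*(17*l - 21) + 9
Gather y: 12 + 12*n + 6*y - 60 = 12*n + 6*y - 48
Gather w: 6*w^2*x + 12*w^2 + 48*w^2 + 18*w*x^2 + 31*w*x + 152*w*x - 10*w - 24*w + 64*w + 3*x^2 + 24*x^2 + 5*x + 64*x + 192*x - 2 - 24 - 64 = w^2*(6*x + 60) + w*(18*x^2 + 183*x + 30) + 27*x^2 + 261*x - 90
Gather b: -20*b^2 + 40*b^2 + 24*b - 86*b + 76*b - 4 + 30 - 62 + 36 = 20*b^2 + 14*b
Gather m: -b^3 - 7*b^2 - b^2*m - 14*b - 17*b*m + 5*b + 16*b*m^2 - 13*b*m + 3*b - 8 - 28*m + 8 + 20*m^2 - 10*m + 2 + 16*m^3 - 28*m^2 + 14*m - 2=-b^3 - 7*b^2 - 6*b + 16*m^3 + m^2*(16*b - 8) + m*(-b^2 - 30*b - 24)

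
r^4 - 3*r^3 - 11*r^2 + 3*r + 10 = (r - 5)*(r - 1)*(r + 1)*(r + 2)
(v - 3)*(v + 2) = v^2 - v - 6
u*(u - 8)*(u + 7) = u^3 - u^2 - 56*u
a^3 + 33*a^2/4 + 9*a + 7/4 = (a + 1/4)*(a + 1)*(a + 7)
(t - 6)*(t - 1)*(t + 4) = t^3 - 3*t^2 - 22*t + 24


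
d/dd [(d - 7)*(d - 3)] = 2*d - 10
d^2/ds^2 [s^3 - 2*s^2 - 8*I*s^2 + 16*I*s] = 6*s - 4 - 16*I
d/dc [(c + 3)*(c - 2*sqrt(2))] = 2*c - 2*sqrt(2) + 3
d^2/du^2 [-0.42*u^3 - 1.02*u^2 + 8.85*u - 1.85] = -2.52*u - 2.04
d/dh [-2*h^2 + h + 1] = 1 - 4*h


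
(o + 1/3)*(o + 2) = o^2 + 7*o/3 + 2/3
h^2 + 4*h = h*(h + 4)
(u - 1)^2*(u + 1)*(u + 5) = u^4 + 4*u^3 - 6*u^2 - 4*u + 5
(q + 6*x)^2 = q^2 + 12*q*x + 36*x^2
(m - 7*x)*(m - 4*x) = m^2 - 11*m*x + 28*x^2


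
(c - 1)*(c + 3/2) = c^2 + c/2 - 3/2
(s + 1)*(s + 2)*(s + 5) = s^3 + 8*s^2 + 17*s + 10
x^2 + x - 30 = (x - 5)*(x + 6)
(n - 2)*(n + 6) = n^2 + 4*n - 12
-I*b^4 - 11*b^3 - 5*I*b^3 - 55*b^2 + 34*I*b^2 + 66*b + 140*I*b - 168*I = (b + 6)*(b - 7*I)*(b - 4*I)*(-I*b + I)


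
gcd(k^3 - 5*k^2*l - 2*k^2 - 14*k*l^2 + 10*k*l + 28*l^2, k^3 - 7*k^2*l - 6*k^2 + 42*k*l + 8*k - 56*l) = k^2 - 7*k*l - 2*k + 14*l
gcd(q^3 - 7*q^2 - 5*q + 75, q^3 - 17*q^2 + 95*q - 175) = q^2 - 10*q + 25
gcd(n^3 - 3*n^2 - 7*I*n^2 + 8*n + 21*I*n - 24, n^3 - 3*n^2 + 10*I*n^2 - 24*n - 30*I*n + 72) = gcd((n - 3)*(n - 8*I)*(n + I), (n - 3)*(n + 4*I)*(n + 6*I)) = n - 3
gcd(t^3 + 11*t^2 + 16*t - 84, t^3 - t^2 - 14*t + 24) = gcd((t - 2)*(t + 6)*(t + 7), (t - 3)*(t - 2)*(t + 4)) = t - 2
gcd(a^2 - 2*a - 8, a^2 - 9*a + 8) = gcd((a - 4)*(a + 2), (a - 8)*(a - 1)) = 1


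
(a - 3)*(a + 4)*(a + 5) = a^3 + 6*a^2 - 7*a - 60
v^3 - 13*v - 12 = (v - 4)*(v + 1)*(v + 3)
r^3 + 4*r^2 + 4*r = r*(r + 2)^2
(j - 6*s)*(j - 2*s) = j^2 - 8*j*s + 12*s^2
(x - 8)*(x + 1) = x^2 - 7*x - 8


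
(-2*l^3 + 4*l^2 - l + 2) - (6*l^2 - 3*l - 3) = -2*l^3 - 2*l^2 + 2*l + 5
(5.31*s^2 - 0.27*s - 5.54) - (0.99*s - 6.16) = 5.31*s^2 - 1.26*s + 0.62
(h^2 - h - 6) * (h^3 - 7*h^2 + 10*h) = h^5 - 8*h^4 + 11*h^3 + 32*h^2 - 60*h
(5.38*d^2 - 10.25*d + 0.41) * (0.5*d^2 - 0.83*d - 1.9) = 2.69*d^4 - 9.5904*d^3 - 1.5095*d^2 + 19.1347*d - 0.779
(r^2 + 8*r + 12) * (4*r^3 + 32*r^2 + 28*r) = 4*r^5 + 64*r^4 + 332*r^3 + 608*r^2 + 336*r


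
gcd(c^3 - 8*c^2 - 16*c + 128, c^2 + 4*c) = c + 4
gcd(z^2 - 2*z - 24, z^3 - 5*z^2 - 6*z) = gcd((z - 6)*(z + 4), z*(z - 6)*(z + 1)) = z - 6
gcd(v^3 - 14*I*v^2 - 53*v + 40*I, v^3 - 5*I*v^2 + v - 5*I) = v^2 - 6*I*v - 5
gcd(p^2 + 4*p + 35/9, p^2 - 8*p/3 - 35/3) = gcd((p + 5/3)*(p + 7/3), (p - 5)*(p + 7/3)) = p + 7/3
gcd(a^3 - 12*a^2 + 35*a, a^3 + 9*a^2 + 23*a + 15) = 1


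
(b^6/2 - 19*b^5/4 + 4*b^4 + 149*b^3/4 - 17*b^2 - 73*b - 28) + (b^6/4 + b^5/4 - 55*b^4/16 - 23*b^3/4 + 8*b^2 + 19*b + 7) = 3*b^6/4 - 9*b^5/2 + 9*b^4/16 + 63*b^3/2 - 9*b^2 - 54*b - 21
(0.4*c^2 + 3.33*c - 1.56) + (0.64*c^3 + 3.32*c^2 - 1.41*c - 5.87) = 0.64*c^3 + 3.72*c^2 + 1.92*c - 7.43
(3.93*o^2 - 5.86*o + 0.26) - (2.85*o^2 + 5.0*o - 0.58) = 1.08*o^2 - 10.86*o + 0.84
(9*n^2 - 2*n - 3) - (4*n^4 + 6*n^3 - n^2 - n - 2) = -4*n^4 - 6*n^3 + 10*n^2 - n - 1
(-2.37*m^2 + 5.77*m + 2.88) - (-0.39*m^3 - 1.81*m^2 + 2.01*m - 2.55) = 0.39*m^3 - 0.56*m^2 + 3.76*m + 5.43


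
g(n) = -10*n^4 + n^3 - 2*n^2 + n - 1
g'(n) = -40*n^3 + 3*n^2 - 4*n + 1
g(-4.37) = -3773.93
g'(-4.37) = 3413.91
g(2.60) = -451.32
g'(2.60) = -692.16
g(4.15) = -2925.97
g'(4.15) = -2822.87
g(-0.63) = -4.25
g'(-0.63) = 14.71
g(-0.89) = -10.45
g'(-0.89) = 35.14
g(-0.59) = -3.70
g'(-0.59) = 12.62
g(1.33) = -32.15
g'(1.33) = -93.12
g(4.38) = -3631.37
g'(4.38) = -3320.07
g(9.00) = -65035.00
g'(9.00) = -28952.00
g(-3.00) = -859.00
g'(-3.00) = 1120.00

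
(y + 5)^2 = y^2 + 10*y + 25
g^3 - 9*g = g*(g - 3)*(g + 3)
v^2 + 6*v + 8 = (v + 2)*(v + 4)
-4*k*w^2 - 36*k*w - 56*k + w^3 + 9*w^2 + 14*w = (-4*k + w)*(w + 2)*(w + 7)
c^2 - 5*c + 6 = (c - 3)*(c - 2)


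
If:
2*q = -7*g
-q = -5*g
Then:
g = 0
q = 0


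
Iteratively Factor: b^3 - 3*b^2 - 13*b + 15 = (b + 3)*(b^2 - 6*b + 5) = (b - 1)*(b + 3)*(b - 5)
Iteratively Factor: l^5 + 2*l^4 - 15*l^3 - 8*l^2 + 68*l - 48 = (l + 4)*(l^4 - 2*l^3 - 7*l^2 + 20*l - 12) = (l - 2)*(l + 4)*(l^3 - 7*l + 6) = (l - 2)*(l - 1)*(l + 4)*(l^2 + l - 6) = (l - 2)^2*(l - 1)*(l + 4)*(l + 3)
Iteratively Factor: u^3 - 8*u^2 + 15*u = (u - 5)*(u^2 - 3*u) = u*(u - 5)*(u - 3)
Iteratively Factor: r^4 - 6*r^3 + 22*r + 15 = (r - 3)*(r^3 - 3*r^2 - 9*r - 5) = (r - 5)*(r - 3)*(r^2 + 2*r + 1) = (r - 5)*(r - 3)*(r + 1)*(r + 1)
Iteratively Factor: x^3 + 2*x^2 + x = (x + 1)*(x^2 + x) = x*(x + 1)*(x + 1)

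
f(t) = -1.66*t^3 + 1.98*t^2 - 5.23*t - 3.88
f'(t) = -4.98*t^2 + 3.96*t - 5.23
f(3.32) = -60.17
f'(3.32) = -46.97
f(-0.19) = -2.80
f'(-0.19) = -6.16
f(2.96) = -45.06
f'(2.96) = -37.14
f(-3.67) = 124.04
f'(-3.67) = -86.84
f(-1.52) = 14.47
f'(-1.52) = -22.75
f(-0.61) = 0.42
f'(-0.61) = -9.50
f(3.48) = -68.06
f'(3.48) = -51.76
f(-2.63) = 53.77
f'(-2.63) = -50.09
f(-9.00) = 1413.71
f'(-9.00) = -444.25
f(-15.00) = 6122.57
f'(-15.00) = -1185.13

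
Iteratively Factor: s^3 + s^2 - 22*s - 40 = (s + 4)*(s^2 - 3*s - 10) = (s - 5)*(s + 4)*(s + 2)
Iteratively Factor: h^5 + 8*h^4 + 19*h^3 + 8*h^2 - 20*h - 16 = (h + 1)*(h^4 + 7*h^3 + 12*h^2 - 4*h - 16) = (h + 1)*(h + 2)*(h^3 + 5*h^2 + 2*h - 8) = (h + 1)*(h + 2)*(h + 4)*(h^2 + h - 2) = (h - 1)*(h + 1)*(h + 2)*(h + 4)*(h + 2)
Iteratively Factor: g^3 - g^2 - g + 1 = (g - 1)*(g^2 - 1) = (g - 1)*(g + 1)*(g - 1)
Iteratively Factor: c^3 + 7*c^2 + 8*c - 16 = (c + 4)*(c^2 + 3*c - 4) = (c - 1)*(c + 4)*(c + 4)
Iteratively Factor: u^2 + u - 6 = (u - 2)*(u + 3)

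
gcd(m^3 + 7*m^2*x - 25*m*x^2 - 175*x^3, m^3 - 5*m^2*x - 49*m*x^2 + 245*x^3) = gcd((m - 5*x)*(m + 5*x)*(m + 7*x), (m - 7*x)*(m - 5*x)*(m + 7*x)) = -m^2 - 2*m*x + 35*x^2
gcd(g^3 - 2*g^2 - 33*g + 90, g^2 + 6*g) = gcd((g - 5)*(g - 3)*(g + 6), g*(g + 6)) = g + 6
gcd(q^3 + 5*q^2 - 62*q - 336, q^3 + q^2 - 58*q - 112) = q^2 - q - 56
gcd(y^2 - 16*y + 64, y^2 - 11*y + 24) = y - 8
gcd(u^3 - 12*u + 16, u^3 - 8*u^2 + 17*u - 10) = u - 2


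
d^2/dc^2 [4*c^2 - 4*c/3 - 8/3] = 8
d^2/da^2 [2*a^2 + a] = 4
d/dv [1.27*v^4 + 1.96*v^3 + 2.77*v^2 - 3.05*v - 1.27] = 5.08*v^3 + 5.88*v^2 + 5.54*v - 3.05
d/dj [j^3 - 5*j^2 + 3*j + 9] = 3*j^2 - 10*j + 3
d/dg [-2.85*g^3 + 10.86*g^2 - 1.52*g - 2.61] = -8.55*g^2 + 21.72*g - 1.52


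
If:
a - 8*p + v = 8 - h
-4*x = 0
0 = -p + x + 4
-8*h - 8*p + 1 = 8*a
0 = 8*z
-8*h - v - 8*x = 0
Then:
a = 103/64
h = -351/64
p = 4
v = 351/8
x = 0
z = 0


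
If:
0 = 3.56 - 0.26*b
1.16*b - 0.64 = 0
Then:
No Solution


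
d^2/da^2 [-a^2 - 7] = -2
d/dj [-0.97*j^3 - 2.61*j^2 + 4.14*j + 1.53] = -2.91*j^2 - 5.22*j + 4.14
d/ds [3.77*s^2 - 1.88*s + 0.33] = 7.54*s - 1.88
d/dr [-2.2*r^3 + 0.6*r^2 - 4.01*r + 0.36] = -6.6*r^2 + 1.2*r - 4.01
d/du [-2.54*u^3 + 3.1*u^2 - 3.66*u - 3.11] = -7.62*u^2 + 6.2*u - 3.66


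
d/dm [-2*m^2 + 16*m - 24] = 16 - 4*m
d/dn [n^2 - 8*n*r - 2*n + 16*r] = 2*n - 8*r - 2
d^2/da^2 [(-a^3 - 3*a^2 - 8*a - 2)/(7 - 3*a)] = 6*(3*a^3 - 21*a^2 + 49*a + 111)/(27*a^3 - 189*a^2 + 441*a - 343)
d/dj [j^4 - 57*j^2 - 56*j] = 4*j^3 - 114*j - 56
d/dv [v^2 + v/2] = 2*v + 1/2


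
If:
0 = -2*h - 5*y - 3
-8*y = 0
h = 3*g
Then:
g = -1/2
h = -3/2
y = 0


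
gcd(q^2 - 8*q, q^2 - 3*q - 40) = q - 8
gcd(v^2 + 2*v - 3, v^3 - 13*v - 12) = v + 3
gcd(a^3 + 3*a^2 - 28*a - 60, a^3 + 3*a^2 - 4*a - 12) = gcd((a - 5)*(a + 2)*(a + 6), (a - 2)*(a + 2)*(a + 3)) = a + 2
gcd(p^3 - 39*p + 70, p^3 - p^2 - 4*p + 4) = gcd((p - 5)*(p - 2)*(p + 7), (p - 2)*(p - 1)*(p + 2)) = p - 2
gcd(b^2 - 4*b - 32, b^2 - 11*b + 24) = b - 8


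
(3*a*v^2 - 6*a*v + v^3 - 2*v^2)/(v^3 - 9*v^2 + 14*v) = (3*a + v)/(v - 7)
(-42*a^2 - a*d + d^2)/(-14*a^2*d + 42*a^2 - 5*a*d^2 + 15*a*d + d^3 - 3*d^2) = (6*a + d)/(2*a*d - 6*a + d^2 - 3*d)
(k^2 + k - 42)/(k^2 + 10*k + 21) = (k - 6)/(k + 3)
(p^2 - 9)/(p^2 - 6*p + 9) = (p + 3)/(p - 3)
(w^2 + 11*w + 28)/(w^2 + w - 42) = (w + 4)/(w - 6)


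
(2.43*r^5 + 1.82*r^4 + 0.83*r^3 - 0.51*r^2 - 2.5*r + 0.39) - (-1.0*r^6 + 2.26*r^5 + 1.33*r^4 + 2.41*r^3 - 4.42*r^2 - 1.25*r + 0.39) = 1.0*r^6 + 0.17*r^5 + 0.49*r^4 - 1.58*r^3 + 3.91*r^2 - 1.25*r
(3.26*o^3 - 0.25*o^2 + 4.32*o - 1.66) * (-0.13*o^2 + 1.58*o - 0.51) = -0.4238*o^5 + 5.1833*o^4 - 2.6192*o^3 + 7.1689*o^2 - 4.826*o + 0.8466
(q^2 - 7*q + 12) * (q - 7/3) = q^3 - 28*q^2/3 + 85*q/3 - 28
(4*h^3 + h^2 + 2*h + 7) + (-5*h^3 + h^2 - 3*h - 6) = -h^3 + 2*h^2 - h + 1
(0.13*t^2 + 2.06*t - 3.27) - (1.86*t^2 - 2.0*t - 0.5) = -1.73*t^2 + 4.06*t - 2.77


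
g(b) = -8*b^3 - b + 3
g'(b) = -24*b^2 - 1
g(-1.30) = 21.88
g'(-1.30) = -41.56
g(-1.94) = 63.35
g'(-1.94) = -91.33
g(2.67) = -151.94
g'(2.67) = -172.09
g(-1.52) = 32.61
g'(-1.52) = -56.45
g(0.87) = -3.14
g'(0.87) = -19.17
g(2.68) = -153.67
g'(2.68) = -173.38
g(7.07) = -2831.22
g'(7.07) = -1200.64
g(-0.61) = 5.43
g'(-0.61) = -9.93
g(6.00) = -1731.00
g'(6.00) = -865.00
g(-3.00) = 222.00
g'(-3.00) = -217.00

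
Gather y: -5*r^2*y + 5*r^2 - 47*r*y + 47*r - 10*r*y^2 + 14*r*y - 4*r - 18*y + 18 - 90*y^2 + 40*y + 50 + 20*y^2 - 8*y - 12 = 5*r^2 + 43*r + y^2*(-10*r - 70) + y*(-5*r^2 - 33*r + 14) + 56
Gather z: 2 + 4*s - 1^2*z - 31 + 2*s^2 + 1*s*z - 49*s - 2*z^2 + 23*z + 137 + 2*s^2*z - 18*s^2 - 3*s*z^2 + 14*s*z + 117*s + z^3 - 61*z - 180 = -16*s^2 + 72*s + z^3 + z^2*(-3*s - 2) + z*(2*s^2 + 15*s - 39) - 72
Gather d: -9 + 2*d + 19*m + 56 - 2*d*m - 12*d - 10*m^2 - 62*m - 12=d*(-2*m - 10) - 10*m^2 - 43*m + 35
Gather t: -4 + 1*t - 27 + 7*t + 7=8*t - 24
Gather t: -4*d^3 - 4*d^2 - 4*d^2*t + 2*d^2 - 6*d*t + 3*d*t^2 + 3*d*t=-4*d^3 - 2*d^2 + 3*d*t^2 + t*(-4*d^2 - 3*d)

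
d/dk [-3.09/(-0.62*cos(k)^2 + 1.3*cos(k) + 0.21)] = (3.8316*cos(k) - 4.017)*sin(k)/(-0.62*cos(k)^2 + 1.3*cos(k) + 0.21)^2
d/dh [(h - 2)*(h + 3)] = 2*h + 1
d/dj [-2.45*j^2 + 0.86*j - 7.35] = 0.86 - 4.9*j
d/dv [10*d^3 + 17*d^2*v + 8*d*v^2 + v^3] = 17*d^2 + 16*d*v + 3*v^2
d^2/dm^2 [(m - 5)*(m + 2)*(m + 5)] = 6*m + 4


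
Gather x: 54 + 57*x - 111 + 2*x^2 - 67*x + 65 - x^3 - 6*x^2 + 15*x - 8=-x^3 - 4*x^2 + 5*x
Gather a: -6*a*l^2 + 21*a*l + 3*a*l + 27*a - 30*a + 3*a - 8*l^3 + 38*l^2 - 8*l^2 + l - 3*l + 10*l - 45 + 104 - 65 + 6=a*(-6*l^2 + 24*l) - 8*l^3 + 30*l^2 + 8*l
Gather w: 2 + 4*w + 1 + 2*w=6*w + 3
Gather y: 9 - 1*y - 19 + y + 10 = 0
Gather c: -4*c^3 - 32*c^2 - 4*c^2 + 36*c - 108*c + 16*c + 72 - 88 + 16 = -4*c^3 - 36*c^2 - 56*c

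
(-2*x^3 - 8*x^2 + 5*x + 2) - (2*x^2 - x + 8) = -2*x^3 - 10*x^2 + 6*x - 6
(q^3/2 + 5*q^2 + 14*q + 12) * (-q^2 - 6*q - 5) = -q^5/2 - 8*q^4 - 93*q^3/2 - 121*q^2 - 142*q - 60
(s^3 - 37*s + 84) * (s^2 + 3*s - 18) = s^5 + 3*s^4 - 55*s^3 - 27*s^2 + 918*s - 1512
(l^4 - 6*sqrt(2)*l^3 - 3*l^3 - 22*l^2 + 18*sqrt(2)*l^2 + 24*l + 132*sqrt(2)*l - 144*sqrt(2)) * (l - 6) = l^5 - 9*l^4 - 6*sqrt(2)*l^4 - 4*l^3 + 54*sqrt(2)*l^3 + 24*sqrt(2)*l^2 + 156*l^2 - 936*sqrt(2)*l - 144*l + 864*sqrt(2)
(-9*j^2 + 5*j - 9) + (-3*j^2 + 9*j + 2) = -12*j^2 + 14*j - 7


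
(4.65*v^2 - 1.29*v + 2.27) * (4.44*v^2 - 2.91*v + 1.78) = 20.646*v^4 - 19.2591*v^3 + 22.1097*v^2 - 8.9019*v + 4.0406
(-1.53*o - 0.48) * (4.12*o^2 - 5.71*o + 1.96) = -6.3036*o^3 + 6.7587*o^2 - 0.258*o - 0.9408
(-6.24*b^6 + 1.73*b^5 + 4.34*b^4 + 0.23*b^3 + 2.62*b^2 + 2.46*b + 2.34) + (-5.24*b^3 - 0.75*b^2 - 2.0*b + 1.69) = -6.24*b^6 + 1.73*b^5 + 4.34*b^4 - 5.01*b^3 + 1.87*b^2 + 0.46*b + 4.03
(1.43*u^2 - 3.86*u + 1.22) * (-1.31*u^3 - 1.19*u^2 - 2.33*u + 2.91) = -1.8733*u^5 + 3.3549*u^4 - 0.3367*u^3 + 11.7033*u^2 - 14.0752*u + 3.5502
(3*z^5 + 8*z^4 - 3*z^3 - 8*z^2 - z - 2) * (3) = 9*z^5 + 24*z^4 - 9*z^3 - 24*z^2 - 3*z - 6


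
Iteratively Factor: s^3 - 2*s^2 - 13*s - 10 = (s + 1)*(s^2 - 3*s - 10) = (s + 1)*(s + 2)*(s - 5)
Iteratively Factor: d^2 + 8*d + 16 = (d + 4)*(d + 4)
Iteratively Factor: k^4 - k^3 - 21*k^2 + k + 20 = (k - 5)*(k^3 + 4*k^2 - k - 4) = (k - 5)*(k + 1)*(k^2 + 3*k - 4) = (k - 5)*(k - 1)*(k + 1)*(k + 4)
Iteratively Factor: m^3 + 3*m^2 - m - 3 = (m + 3)*(m^2 - 1) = (m + 1)*(m + 3)*(m - 1)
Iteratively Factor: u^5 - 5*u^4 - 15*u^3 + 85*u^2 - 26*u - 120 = (u + 4)*(u^4 - 9*u^3 + 21*u^2 + u - 30) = (u + 1)*(u + 4)*(u^3 - 10*u^2 + 31*u - 30) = (u - 3)*(u + 1)*(u + 4)*(u^2 - 7*u + 10) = (u - 3)*(u - 2)*(u + 1)*(u + 4)*(u - 5)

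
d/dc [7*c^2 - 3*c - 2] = 14*c - 3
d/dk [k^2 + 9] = 2*k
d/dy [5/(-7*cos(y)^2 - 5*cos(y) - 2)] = -5*(14*cos(y) + 5)*sin(y)/(7*cos(y)^2 + 5*cos(y) + 2)^2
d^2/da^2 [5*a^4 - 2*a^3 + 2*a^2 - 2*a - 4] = 60*a^2 - 12*a + 4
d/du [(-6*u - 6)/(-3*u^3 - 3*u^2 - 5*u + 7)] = 6*(3*u^3 + 3*u^2 + 5*u - (u + 1)*(9*u^2 + 6*u + 5) - 7)/(3*u^3 + 3*u^2 + 5*u - 7)^2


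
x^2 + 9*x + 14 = (x + 2)*(x + 7)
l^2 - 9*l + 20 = (l - 5)*(l - 4)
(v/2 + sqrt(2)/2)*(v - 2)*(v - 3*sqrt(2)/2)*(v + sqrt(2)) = v^4/2 - v^3 + sqrt(2)*v^3/4 - 2*v^2 - sqrt(2)*v^2/2 - 3*sqrt(2)*v/2 + 4*v + 3*sqrt(2)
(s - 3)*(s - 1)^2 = s^3 - 5*s^2 + 7*s - 3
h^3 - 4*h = h*(h - 2)*(h + 2)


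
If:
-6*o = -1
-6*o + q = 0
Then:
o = 1/6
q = 1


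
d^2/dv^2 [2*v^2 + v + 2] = 4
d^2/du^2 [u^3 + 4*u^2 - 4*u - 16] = 6*u + 8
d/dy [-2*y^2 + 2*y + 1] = 2 - 4*y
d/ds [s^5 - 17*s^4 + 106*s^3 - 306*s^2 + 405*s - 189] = 5*s^4 - 68*s^3 + 318*s^2 - 612*s + 405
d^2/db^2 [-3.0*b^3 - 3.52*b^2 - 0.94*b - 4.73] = -18.0*b - 7.04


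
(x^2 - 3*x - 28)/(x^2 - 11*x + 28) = (x + 4)/(x - 4)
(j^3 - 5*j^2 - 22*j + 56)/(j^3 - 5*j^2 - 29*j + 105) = (j^2 + 2*j - 8)/(j^2 + 2*j - 15)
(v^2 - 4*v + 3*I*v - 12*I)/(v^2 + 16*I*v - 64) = (v^2 + v*(-4 + 3*I) - 12*I)/(v^2 + 16*I*v - 64)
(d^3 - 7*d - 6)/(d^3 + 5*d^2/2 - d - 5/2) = 2*(d^2 - d - 6)/(2*d^2 + 3*d - 5)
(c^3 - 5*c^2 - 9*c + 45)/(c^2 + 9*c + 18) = (c^2 - 8*c + 15)/(c + 6)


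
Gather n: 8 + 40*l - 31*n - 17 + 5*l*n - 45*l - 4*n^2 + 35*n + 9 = -5*l - 4*n^2 + n*(5*l + 4)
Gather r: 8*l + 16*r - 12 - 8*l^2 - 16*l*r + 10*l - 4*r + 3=-8*l^2 + 18*l + r*(12 - 16*l) - 9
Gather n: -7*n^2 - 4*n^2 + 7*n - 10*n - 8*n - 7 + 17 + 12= -11*n^2 - 11*n + 22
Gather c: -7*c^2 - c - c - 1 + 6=-7*c^2 - 2*c + 5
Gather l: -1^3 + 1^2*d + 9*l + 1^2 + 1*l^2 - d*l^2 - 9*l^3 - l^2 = -d*l^2 + d - 9*l^3 + 9*l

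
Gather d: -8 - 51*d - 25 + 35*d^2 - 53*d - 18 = 35*d^2 - 104*d - 51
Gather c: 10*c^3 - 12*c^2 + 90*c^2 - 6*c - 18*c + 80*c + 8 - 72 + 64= 10*c^3 + 78*c^2 + 56*c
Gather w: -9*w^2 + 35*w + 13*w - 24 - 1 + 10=-9*w^2 + 48*w - 15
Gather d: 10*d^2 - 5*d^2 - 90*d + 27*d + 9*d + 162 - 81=5*d^2 - 54*d + 81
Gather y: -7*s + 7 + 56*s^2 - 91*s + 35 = 56*s^2 - 98*s + 42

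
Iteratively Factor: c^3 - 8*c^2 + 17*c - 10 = (c - 5)*(c^2 - 3*c + 2) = (c - 5)*(c - 2)*(c - 1)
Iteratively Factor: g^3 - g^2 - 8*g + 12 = (g - 2)*(g^2 + g - 6) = (g - 2)^2*(g + 3)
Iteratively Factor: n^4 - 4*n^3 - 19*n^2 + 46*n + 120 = (n - 5)*(n^3 + n^2 - 14*n - 24) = (n - 5)*(n - 4)*(n^2 + 5*n + 6) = (n - 5)*(n - 4)*(n + 3)*(n + 2)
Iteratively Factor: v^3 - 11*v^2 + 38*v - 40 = (v - 5)*(v^2 - 6*v + 8) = (v - 5)*(v - 2)*(v - 4)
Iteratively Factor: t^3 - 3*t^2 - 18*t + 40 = (t + 4)*(t^2 - 7*t + 10) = (t - 5)*(t + 4)*(t - 2)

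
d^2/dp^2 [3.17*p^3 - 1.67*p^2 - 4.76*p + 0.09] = 19.02*p - 3.34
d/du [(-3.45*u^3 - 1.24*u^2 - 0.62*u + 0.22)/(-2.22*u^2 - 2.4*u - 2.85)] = (7.659*u^4 + 16.56*u^3 + 31.0971*u^2 + 8.0448*u + 2.295)/(4.9284*u^4 + 10.656*u^3 + 18.414*u^2 + 13.68*u + 8.1225)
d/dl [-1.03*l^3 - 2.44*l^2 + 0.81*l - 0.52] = -3.09*l^2 - 4.88*l + 0.81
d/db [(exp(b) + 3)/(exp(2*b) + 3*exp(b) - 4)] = (-(exp(b) + 3)*(2*exp(b) + 3) + exp(2*b) + 3*exp(b) - 4)*exp(b)/(exp(2*b) + 3*exp(b) - 4)^2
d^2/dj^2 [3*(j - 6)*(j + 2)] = 6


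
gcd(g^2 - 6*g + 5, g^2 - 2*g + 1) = g - 1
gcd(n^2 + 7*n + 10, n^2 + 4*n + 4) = n + 2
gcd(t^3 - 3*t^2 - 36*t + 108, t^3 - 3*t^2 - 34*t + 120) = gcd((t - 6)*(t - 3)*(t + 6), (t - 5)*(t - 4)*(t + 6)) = t + 6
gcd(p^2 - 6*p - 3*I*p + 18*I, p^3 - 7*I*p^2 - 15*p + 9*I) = p - 3*I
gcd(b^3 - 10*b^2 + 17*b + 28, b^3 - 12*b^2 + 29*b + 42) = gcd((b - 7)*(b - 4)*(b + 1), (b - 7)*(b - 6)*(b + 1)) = b^2 - 6*b - 7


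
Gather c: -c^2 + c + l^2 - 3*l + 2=-c^2 + c + l^2 - 3*l + 2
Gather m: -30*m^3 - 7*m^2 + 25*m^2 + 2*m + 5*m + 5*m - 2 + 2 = -30*m^3 + 18*m^2 + 12*m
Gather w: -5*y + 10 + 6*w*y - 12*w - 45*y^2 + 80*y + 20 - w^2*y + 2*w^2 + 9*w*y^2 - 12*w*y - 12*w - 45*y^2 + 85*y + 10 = w^2*(2 - y) + w*(9*y^2 - 6*y - 24) - 90*y^2 + 160*y + 40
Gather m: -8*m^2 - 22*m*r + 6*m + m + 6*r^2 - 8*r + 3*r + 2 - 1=-8*m^2 + m*(7 - 22*r) + 6*r^2 - 5*r + 1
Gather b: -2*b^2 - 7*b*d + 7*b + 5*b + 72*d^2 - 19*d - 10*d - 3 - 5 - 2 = -2*b^2 + b*(12 - 7*d) + 72*d^2 - 29*d - 10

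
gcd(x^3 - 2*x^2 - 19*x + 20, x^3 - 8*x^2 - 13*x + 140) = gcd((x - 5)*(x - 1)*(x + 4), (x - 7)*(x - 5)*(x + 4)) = x^2 - x - 20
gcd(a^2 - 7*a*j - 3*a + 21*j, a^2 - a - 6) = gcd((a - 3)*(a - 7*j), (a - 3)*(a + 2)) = a - 3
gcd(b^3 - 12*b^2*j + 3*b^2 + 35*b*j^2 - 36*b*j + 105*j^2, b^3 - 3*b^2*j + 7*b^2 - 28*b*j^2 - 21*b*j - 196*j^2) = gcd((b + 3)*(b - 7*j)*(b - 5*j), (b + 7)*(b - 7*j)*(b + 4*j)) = b - 7*j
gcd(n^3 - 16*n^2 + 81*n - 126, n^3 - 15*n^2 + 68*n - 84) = n^2 - 13*n + 42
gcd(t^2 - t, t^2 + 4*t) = t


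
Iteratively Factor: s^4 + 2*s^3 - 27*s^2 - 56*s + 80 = (s - 1)*(s^3 + 3*s^2 - 24*s - 80) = (s - 1)*(s + 4)*(s^2 - s - 20) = (s - 5)*(s - 1)*(s + 4)*(s + 4)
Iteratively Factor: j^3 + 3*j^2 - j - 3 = (j + 3)*(j^2 - 1) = (j - 1)*(j + 3)*(j + 1)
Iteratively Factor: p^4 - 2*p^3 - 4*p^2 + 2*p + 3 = (p + 1)*(p^3 - 3*p^2 - p + 3) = (p - 1)*(p + 1)*(p^2 - 2*p - 3) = (p - 3)*(p - 1)*(p + 1)*(p + 1)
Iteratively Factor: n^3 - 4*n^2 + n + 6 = (n + 1)*(n^2 - 5*n + 6) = (n - 3)*(n + 1)*(n - 2)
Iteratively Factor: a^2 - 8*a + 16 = (a - 4)*(a - 4)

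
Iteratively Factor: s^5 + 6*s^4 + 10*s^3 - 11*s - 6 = (s + 1)*(s^4 + 5*s^3 + 5*s^2 - 5*s - 6) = (s + 1)^2*(s^3 + 4*s^2 + s - 6) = (s + 1)^2*(s + 2)*(s^2 + 2*s - 3) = (s + 1)^2*(s + 2)*(s + 3)*(s - 1)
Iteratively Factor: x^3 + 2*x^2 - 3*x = (x - 1)*(x^2 + 3*x) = (x - 1)*(x + 3)*(x)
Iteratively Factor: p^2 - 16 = (p - 4)*(p + 4)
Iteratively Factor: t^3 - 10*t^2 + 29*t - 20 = (t - 4)*(t^2 - 6*t + 5) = (t - 5)*(t - 4)*(t - 1)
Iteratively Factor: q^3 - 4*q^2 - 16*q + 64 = (q - 4)*(q^2 - 16) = (q - 4)*(q + 4)*(q - 4)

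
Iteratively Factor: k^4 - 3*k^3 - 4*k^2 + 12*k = (k - 2)*(k^3 - k^2 - 6*k) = (k - 2)*(k + 2)*(k^2 - 3*k) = (k - 3)*(k - 2)*(k + 2)*(k)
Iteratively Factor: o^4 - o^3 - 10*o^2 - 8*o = (o - 4)*(o^3 + 3*o^2 + 2*o) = o*(o - 4)*(o^2 + 3*o + 2) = o*(o - 4)*(o + 1)*(o + 2)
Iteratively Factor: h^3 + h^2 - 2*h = (h)*(h^2 + h - 2) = h*(h + 2)*(h - 1)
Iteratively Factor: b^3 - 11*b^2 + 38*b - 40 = (b - 2)*(b^2 - 9*b + 20) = (b - 4)*(b - 2)*(b - 5)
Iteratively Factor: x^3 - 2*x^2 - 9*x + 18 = (x - 2)*(x^2 - 9) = (x - 2)*(x + 3)*(x - 3)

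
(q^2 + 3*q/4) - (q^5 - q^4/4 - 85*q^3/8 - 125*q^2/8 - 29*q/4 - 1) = -q^5 + q^4/4 + 85*q^3/8 + 133*q^2/8 + 8*q + 1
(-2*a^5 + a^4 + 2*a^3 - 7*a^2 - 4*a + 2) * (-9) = 18*a^5 - 9*a^4 - 18*a^3 + 63*a^2 + 36*a - 18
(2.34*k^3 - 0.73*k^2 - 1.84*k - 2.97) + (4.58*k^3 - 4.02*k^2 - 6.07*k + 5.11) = 6.92*k^3 - 4.75*k^2 - 7.91*k + 2.14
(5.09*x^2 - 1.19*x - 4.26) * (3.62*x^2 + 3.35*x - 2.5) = 18.4258*x^4 + 12.7437*x^3 - 32.1327*x^2 - 11.296*x + 10.65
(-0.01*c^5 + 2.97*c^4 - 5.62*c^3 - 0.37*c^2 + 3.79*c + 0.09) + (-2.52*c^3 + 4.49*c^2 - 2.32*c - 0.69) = -0.01*c^5 + 2.97*c^4 - 8.14*c^3 + 4.12*c^2 + 1.47*c - 0.6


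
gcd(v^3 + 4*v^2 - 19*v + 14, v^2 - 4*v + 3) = v - 1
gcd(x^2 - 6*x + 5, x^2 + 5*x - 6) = x - 1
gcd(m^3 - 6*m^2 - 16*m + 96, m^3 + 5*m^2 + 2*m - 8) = m + 4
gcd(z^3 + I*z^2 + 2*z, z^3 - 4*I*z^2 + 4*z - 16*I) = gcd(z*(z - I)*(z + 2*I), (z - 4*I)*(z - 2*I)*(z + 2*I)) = z + 2*I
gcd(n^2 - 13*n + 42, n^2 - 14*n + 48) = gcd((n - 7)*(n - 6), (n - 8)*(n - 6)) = n - 6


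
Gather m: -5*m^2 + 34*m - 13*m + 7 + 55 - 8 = -5*m^2 + 21*m + 54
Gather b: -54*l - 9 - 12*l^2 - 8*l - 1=-12*l^2 - 62*l - 10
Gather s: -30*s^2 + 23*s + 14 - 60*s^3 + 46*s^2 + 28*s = -60*s^3 + 16*s^2 + 51*s + 14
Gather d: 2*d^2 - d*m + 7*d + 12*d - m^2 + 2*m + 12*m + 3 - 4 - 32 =2*d^2 + d*(19 - m) - m^2 + 14*m - 33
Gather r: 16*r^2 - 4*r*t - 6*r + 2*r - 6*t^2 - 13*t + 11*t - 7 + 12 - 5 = 16*r^2 + r*(-4*t - 4) - 6*t^2 - 2*t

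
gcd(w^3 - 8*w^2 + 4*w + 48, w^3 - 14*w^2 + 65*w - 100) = w - 4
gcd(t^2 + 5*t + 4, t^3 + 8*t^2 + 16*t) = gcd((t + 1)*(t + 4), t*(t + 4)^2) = t + 4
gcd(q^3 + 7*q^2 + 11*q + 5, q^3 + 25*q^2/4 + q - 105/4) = q + 5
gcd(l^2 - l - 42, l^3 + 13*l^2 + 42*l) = l + 6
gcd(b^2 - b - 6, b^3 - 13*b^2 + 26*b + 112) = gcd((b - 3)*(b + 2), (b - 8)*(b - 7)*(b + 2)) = b + 2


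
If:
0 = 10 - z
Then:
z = 10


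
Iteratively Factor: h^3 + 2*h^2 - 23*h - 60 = (h + 3)*(h^2 - h - 20) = (h + 3)*(h + 4)*(h - 5)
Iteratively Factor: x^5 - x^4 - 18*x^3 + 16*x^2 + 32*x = (x + 1)*(x^4 - 2*x^3 - 16*x^2 + 32*x) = (x + 1)*(x + 4)*(x^3 - 6*x^2 + 8*x) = x*(x + 1)*(x + 4)*(x^2 - 6*x + 8) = x*(x - 2)*(x + 1)*(x + 4)*(x - 4)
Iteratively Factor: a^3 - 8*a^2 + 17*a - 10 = (a - 1)*(a^2 - 7*a + 10) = (a - 2)*(a - 1)*(a - 5)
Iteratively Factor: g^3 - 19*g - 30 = (g + 2)*(g^2 - 2*g - 15) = (g - 5)*(g + 2)*(g + 3)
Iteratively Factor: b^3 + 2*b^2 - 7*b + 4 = (b - 1)*(b^2 + 3*b - 4) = (b - 1)^2*(b + 4)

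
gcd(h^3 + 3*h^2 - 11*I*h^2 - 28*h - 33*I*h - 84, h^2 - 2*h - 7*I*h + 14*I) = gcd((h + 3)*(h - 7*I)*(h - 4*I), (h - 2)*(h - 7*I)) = h - 7*I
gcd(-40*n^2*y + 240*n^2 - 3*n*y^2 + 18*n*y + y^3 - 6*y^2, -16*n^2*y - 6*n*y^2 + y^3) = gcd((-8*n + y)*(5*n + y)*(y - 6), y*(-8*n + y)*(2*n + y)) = -8*n + y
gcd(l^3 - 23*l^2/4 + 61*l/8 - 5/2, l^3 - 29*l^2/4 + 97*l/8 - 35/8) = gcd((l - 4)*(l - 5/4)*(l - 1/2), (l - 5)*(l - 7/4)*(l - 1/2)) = l - 1/2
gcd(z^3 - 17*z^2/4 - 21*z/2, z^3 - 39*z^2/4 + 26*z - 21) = z - 6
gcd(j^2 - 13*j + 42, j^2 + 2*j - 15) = 1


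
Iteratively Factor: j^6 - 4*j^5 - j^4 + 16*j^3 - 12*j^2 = (j)*(j^5 - 4*j^4 - j^3 + 16*j^2 - 12*j) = j^2*(j^4 - 4*j^3 - j^2 + 16*j - 12) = j^2*(j - 2)*(j^3 - 2*j^2 - 5*j + 6) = j^2*(j - 2)*(j - 1)*(j^2 - j - 6) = j^2*(j - 3)*(j - 2)*(j - 1)*(j + 2)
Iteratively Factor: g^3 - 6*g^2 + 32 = (g + 2)*(g^2 - 8*g + 16) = (g - 4)*(g + 2)*(g - 4)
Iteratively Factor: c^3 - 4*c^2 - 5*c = (c)*(c^2 - 4*c - 5) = c*(c + 1)*(c - 5)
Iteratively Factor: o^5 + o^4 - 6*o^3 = (o)*(o^4 + o^3 - 6*o^2) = o^2*(o^3 + o^2 - 6*o) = o^3*(o^2 + o - 6) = o^3*(o - 2)*(o + 3)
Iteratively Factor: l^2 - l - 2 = (l - 2)*(l + 1)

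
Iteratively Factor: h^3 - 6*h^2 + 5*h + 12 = (h - 3)*(h^2 - 3*h - 4) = (h - 4)*(h - 3)*(h + 1)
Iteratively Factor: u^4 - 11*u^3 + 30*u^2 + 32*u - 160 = (u - 5)*(u^3 - 6*u^2 + 32) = (u - 5)*(u - 4)*(u^2 - 2*u - 8) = (u - 5)*(u - 4)^2*(u + 2)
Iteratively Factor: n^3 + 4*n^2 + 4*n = (n + 2)*(n^2 + 2*n) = n*(n + 2)*(n + 2)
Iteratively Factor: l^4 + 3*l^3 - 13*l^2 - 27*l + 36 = (l + 3)*(l^3 - 13*l + 12) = (l + 3)*(l + 4)*(l^2 - 4*l + 3) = (l - 1)*(l + 3)*(l + 4)*(l - 3)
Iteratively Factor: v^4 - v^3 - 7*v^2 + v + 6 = (v + 2)*(v^3 - 3*v^2 - v + 3) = (v - 1)*(v + 2)*(v^2 - 2*v - 3) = (v - 3)*(v - 1)*(v + 2)*(v + 1)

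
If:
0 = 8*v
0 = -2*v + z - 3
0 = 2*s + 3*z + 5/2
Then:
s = -23/4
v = 0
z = 3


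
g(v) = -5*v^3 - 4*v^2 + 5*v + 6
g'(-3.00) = -106.00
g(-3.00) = 90.00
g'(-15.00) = -3250.00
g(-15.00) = 15906.00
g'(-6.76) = -626.38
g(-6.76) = 1333.99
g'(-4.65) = -282.14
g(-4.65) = 398.98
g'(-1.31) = -10.26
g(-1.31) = 3.83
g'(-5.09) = -342.90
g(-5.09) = 536.28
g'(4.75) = -371.44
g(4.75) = -596.36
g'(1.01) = -18.38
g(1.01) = 1.82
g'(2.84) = -138.70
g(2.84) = -126.59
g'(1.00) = -18.00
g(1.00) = 2.00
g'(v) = -15*v^2 - 8*v + 5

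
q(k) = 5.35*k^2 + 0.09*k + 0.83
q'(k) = 10.7*k + 0.09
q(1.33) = 10.41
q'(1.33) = 14.32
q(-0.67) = 3.17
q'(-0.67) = -7.08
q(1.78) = 17.94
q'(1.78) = 19.14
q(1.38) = 11.14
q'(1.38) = 14.86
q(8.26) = 366.59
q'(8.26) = 88.47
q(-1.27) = 9.34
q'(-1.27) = -13.50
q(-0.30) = 1.28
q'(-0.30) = -3.12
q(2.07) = 23.94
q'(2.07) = 22.24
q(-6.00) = 192.89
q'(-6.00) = -64.11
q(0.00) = 0.83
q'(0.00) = 0.09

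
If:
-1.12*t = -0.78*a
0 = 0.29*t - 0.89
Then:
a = 4.41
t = 3.07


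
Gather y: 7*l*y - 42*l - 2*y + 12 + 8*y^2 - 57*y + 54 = -42*l + 8*y^2 + y*(7*l - 59) + 66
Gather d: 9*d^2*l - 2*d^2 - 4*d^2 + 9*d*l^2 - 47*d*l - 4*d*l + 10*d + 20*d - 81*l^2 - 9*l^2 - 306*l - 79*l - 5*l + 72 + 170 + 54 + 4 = d^2*(9*l - 6) + d*(9*l^2 - 51*l + 30) - 90*l^2 - 390*l + 300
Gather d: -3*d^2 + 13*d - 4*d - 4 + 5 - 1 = -3*d^2 + 9*d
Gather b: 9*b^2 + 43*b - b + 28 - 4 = 9*b^2 + 42*b + 24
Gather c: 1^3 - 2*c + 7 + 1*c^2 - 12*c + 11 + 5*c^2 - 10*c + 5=6*c^2 - 24*c + 24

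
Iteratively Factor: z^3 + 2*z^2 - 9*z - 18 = (z + 2)*(z^2 - 9) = (z + 2)*(z + 3)*(z - 3)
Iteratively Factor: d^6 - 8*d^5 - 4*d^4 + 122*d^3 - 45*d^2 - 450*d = (d + 2)*(d^5 - 10*d^4 + 16*d^3 + 90*d^2 - 225*d) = (d + 2)*(d + 3)*(d^4 - 13*d^3 + 55*d^2 - 75*d) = (d - 5)*(d + 2)*(d + 3)*(d^3 - 8*d^2 + 15*d) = d*(d - 5)*(d + 2)*(d + 3)*(d^2 - 8*d + 15) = d*(d - 5)^2*(d + 2)*(d + 3)*(d - 3)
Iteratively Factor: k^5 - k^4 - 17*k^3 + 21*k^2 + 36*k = (k + 1)*(k^4 - 2*k^3 - 15*k^2 + 36*k) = (k + 1)*(k + 4)*(k^3 - 6*k^2 + 9*k) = k*(k + 1)*(k + 4)*(k^2 - 6*k + 9) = k*(k - 3)*(k + 1)*(k + 4)*(k - 3)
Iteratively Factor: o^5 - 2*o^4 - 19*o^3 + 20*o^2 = (o - 5)*(o^4 + 3*o^3 - 4*o^2) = (o - 5)*(o + 4)*(o^3 - o^2) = (o - 5)*(o - 1)*(o + 4)*(o^2) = o*(o - 5)*(o - 1)*(o + 4)*(o)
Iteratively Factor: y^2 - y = (y)*(y - 1)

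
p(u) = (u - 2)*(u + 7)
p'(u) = 2*u + 5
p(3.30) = 13.39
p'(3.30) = 11.60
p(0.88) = -8.83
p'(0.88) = 6.76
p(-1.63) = -19.49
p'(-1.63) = 1.74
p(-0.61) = -16.68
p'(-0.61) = 3.78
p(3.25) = 12.81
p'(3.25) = 11.50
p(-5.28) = -12.52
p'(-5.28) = -5.56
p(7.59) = 81.56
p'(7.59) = 20.18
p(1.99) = -0.09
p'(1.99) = 8.98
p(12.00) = 190.00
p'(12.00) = 29.00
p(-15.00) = 136.00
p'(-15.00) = -25.00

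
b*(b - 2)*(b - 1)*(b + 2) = b^4 - b^3 - 4*b^2 + 4*b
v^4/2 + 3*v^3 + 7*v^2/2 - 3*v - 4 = (v/2 + 1)*(v - 1)*(v + 1)*(v + 4)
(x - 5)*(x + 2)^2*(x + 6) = x^4 + 5*x^3 - 22*x^2 - 116*x - 120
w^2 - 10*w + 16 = (w - 8)*(w - 2)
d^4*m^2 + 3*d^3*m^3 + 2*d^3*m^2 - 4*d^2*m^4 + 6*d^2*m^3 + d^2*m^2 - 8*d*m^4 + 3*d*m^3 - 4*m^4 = (d - m)*(d + 4*m)*(d*m + m)^2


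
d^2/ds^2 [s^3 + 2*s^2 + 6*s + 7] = 6*s + 4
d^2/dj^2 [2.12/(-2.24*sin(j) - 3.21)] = (10.637312*sin(j)^2 - 15.243648*sin(j) - 21.274624)/(2.24*sin(j) + 3.21)^3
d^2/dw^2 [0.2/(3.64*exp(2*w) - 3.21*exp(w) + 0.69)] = ((0.642 - 2.912*exp(w))*(3.64*exp(2*w) - 3.21*exp(w) + 0.69) + 0.2*(7.28*exp(w) - 3.21)*(14.56*exp(w) - 6.42)*exp(w))*exp(w)/(3.64*exp(2*w) - 3.21*exp(w) + 0.69)^3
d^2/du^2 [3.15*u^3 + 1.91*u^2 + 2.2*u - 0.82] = 18.9*u + 3.82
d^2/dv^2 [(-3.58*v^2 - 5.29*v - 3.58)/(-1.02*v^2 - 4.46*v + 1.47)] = (-3.5527136788005e-15*v^4 - 21.56484*v^3 + 54.554904*v^2 + 145.307772*v + 237.9962)/(1.061208*v^6 + 13.920552*v^5 + 56.280132*v^4 + 48.592592*v^3 - 81.109602*v^2 + 28.912842*v - 3.176523)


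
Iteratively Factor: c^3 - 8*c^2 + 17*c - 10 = (c - 2)*(c^2 - 6*c + 5) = (c - 2)*(c - 1)*(c - 5)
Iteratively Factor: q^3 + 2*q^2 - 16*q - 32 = (q + 2)*(q^2 - 16) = (q + 2)*(q + 4)*(q - 4)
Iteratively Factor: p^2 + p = (p)*(p + 1)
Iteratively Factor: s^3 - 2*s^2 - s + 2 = (s - 2)*(s^2 - 1) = (s - 2)*(s - 1)*(s + 1)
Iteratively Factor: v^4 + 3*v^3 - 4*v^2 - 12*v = (v + 3)*(v^3 - 4*v) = (v - 2)*(v + 3)*(v^2 + 2*v) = v*(v - 2)*(v + 3)*(v + 2)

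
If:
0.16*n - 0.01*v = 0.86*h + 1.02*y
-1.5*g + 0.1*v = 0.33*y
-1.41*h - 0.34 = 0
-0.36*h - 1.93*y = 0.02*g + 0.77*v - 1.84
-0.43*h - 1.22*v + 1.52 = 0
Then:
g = -0.01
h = -0.24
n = 1.77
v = 1.33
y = 0.47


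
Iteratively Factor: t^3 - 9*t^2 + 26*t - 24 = (t - 3)*(t^2 - 6*t + 8) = (t - 3)*(t - 2)*(t - 4)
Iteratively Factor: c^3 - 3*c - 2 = (c + 1)*(c^2 - c - 2) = (c + 1)^2*(c - 2)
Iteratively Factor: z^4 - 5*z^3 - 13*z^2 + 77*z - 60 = (z - 1)*(z^3 - 4*z^2 - 17*z + 60) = (z - 5)*(z - 1)*(z^2 + z - 12) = (z - 5)*(z - 1)*(z + 4)*(z - 3)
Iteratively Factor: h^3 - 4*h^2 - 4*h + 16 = (h - 2)*(h^2 - 2*h - 8) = (h - 2)*(h + 2)*(h - 4)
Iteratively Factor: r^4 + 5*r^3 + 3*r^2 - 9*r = (r - 1)*(r^3 + 6*r^2 + 9*r) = r*(r - 1)*(r^2 + 6*r + 9) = r*(r - 1)*(r + 3)*(r + 3)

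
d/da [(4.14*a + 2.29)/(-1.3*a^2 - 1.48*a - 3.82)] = (5.382*a^2 + 5.954*a - 12.4256)/(1.69*a^4 + 3.848*a^3 + 12.1224*a^2 + 11.3072*a + 14.5924)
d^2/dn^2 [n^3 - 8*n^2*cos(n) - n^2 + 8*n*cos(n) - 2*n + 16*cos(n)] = 8*n^2*cos(n) + 32*n*sin(n) - 8*n*cos(n) + 6*n - 16*sin(n) - 32*cos(n) - 2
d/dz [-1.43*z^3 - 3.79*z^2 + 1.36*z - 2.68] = -4.29*z^2 - 7.58*z + 1.36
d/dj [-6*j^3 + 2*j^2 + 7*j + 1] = -18*j^2 + 4*j + 7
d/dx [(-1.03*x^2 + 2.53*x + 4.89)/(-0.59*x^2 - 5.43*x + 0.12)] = (7.0856*x^2 + 5.523*x + 26.8563)/(0.3481*x^4 + 6.4074*x^3 + 29.3433*x^2 - 1.3032*x + 0.0144)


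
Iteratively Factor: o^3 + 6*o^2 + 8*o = (o + 2)*(o^2 + 4*o) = o*(o + 2)*(o + 4)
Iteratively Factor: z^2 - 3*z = (z)*(z - 3)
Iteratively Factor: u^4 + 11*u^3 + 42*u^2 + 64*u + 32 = (u + 2)*(u^3 + 9*u^2 + 24*u + 16) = (u + 2)*(u + 4)*(u^2 + 5*u + 4) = (u + 2)*(u + 4)^2*(u + 1)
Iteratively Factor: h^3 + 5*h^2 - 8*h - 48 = (h + 4)*(h^2 + h - 12) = (h + 4)^2*(h - 3)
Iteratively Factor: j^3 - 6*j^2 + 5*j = (j - 5)*(j^2 - j) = (j - 5)*(j - 1)*(j)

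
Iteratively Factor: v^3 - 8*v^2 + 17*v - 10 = (v - 1)*(v^2 - 7*v + 10) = (v - 5)*(v - 1)*(v - 2)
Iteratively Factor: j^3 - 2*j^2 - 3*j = (j)*(j^2 - 2*j - 3) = j*(j - 3)*(j + 1)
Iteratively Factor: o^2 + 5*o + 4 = (o + 4)*(o + 1)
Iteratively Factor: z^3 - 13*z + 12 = (z + 4)*(z^2 - 4*z + 3) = (z - 3)*(z + 4)*(z - 1)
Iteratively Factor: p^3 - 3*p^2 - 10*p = (p)*(p^2 - 3*p - 10) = p*(p + 2)*(p - 5)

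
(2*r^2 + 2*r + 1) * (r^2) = 2*r^4 + 2*r^3 + r^2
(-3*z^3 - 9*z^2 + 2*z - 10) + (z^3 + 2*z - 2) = -2*z^3 - 9*z^2 + 4*z - 12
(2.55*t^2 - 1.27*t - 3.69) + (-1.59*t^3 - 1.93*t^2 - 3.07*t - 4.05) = -1.59*t^3 + 0.62*t^2 - 4.34*t - 7.74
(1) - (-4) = 5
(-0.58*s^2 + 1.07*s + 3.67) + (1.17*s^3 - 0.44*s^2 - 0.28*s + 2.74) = 1.17*s^3 - 1.02*s^2 + 0.79*s + 6.41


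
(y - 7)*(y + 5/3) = y^2 - 16*y/3 - 35/3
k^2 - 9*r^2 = (k - 3*r)*(k + 3*r)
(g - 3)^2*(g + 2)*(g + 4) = g^4 - 19*g^2 + 6*g + 72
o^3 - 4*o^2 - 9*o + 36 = (o - 4)*(o - 3)*(o + 3)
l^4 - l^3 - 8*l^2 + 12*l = l*(l - 2)^2*(l + 3)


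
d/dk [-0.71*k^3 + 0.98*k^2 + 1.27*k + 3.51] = -2.13*k^2 + 1.96*k + 1.27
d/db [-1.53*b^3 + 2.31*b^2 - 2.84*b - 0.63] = -4.59*b^2 + 4.62*b - 2.84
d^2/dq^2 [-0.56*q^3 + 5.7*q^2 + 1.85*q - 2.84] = 11.4 - 3.36*q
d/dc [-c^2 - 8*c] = -2*c - 8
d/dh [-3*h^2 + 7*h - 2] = 7 - 6*h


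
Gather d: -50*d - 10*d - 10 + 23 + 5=18 - 60*d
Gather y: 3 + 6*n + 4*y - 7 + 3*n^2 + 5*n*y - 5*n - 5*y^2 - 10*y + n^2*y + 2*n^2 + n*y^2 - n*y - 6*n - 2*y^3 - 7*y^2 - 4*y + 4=5*n^2 - 5*n - 2*y^3 + y^2*(n - 12) + y*(n^2 + 4*n - 10)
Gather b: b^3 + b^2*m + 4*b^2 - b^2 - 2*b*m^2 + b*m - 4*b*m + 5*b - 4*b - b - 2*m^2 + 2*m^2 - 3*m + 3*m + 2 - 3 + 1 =b^3 + b^2*(m + 3) + b*(-2*m^2 - 3*m)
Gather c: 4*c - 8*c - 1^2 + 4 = 3 - 4*c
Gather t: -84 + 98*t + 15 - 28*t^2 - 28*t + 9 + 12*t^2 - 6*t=-16*t^2 + 64*t - 60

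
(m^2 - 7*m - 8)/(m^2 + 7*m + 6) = (m - 8)/(m + 6)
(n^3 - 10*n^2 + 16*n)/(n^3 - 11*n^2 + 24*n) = (n - 2)/(n - 3)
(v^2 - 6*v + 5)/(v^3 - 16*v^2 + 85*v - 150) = (v - 1)/(v^2 - 11*v + 30)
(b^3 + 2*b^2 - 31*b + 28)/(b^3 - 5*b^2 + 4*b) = (b + 7)/b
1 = 1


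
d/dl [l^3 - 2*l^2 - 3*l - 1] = 3*l^2 - 4*l - 3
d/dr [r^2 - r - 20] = 2*r - 1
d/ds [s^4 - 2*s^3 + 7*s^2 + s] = 4*s^3 - 6*s^2 + 14*s + 1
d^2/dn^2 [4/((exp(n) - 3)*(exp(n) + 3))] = 16*(exp(2*n) + 9)*exp(2*n)/(exp(6*n) - 27*exp(4*n) + 243*exp(2*n) - 729)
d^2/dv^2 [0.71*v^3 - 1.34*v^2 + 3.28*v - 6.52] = 4.26*v - 2.68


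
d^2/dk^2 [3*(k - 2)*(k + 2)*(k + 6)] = 18*k + 36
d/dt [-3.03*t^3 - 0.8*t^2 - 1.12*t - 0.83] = -9.09*t^2 - 1.6*t - 1.12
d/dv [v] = 1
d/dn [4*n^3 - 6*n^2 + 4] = 12*n*(n - 1)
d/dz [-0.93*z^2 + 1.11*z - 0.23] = 1.11 - 1.86*z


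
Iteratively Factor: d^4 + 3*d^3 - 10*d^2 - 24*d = (d + 4)*(d^3 - d^2 - 6*d) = (d + 2)*(d + 4)*(d^2 - 3*d) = (d - 3)*(d + 2)*(d + 4)*(d)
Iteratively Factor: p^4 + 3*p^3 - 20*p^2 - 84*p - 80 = (p + 4)*(p^3 - p^2 - 16*p - 20) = (p - 5)*(p + 4)*(p^2 + 4*p + 4) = (p - 5)*(p + 2)*(p + 4)*(p + 2)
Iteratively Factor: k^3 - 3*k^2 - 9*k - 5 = (k + 1)*(k^2 - 4*k - 5) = (k + 1)^2*(k - 5)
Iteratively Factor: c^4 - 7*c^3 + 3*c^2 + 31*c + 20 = (c - 5)*(c^3 - 2*c^2 - 7*c - 4) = (c - 5)*(c + 1)*(c^2 - 3*c - 4) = (c - 5)*(c + 1)^2*(c - 4)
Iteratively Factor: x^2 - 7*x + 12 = (x - 4)*(x - 3)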